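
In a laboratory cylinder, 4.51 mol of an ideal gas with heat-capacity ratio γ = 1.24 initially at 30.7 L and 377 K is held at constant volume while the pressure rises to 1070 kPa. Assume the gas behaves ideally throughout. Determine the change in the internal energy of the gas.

78000 J

P₁ = nRT₁/V₁ = 4.51×8.314×377/30.7 = 460 kPa.
Isochoric: V stays 30.7 L; P/T = const ⇒ T₂ = 876 K, P₂ = 1070 kPa.
For an ideal gas ΔU = nCvΔT with Cv = R/(γ−1) = 34.6 J/(mol·K).
ΔU = 4.51×34.6×(876−377) = 78000 J.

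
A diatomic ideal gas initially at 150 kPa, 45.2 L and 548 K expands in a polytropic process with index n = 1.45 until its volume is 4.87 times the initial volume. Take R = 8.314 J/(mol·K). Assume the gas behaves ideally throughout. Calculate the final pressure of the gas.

Polytropic n=1.45: T₂ = T₁(V₁/V₂)^(n−1) = 548×(0.205)^0.45 = 269 K; P₂ = P₁(V₁/V₂)^n = 15.1 kPa.

15.1 kPa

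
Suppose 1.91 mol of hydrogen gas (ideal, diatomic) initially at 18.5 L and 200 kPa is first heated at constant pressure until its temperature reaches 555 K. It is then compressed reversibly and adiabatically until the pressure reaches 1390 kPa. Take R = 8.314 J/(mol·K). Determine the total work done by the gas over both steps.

T₁ = P₁V₁/(nR) = 200×18.5/(1.91×8.314) = 233 K.
Step 1 — Isobaric: P stays 200 kPa; V/T = const ⇒ T₂ = 555 K, V₂ = 44.1 L.
W = PΔV = 200×(44.1−18.5) kPa·L = 5110 J.
ΔU = nCvΔT = 1.91×20.8×(555−233) = 12800 J.
Q = ΔU + W = nCpΔT = 17900 J.
State after step 1: P = 200 kPa, V = 44.1 L, T = 555 K.
Step 2 — Adiabatic: T₂/T₁ = (P₂/P₁)^((γ−1)/γ) ⇒ T₂ = 555×(6.95)^0.286 = 966 K; V₂ = 11.0 L.
ΔU = nCvΔT = 1.91×20.8×(966−555) = 16300 J.
Q = 0 for an adiabatic process, so W = −ΔU = -16300 J.
Net over both steps: W = -11200 J, Q = 17900 J, ΔU = 29100 J.

-11200 J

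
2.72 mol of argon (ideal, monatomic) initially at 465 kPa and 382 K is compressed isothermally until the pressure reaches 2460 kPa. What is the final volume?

V₁ = nRT₁/P₁ = 2.72×8.314×382/465 = 18.6 L.
Isothermal: T stays 382 K; PV = const ⇒ V₂ = 3.51 L, P₂ = 2460 kPa.

3.51 L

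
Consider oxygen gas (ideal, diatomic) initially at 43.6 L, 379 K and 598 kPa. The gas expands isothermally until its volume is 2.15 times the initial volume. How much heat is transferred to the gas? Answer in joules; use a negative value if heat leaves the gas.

20000 J

n = P₁V₁/(RT₁) = 598×43.6/(8.314×379) = 8.27 mol.
Isothermal: T stays 379 K; PV = const ⇒ V₂ = 93.7 L, P₂ = 278 kPa.
ΔU = 0 (ideal gas, T constant).
W = nRT ln(V₂/V₁) = 8.27×8.314×379×ln(2.15) = 20000 J.
Q = ΔU + W = 20000 J.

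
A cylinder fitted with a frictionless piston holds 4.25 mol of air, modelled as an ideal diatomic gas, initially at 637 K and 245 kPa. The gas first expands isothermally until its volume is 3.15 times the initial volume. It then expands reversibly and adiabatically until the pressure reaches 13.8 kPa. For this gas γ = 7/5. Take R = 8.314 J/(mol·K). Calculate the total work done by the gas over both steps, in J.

V₁ = nRT₁/P₁ = 4.25×8.314×637/245 = 91.9 L.
Step 1 — Isothermal: T stays 637 K; PV = const ⇒ V₂ = 289 L, P₂ = 77.8 kPa.
ΔU = 0 (ideal gas, T constant).
W = nRT ln(V₂/V₁) = 4.25×8.314×637×ln(3.15) = 25800 J.
Q = ΔU + W = 25800 J.
State after step 1: P = 77.8 kPa, V = 289 L, T = 637 K.
Step 2 — Adiabatic: T₂/T₁ = (P₂/P₁)^((γ−1)/γ) ⇒ T₂ = 637×(0.177)^0.286 = 389 K; V₂ = 995 L.
ΔU = nCvΔT = 4.25×20.8×(389−637) = -21900 J.
Q = 0 for an adiabatic process, so W = −ΔU = 21900 J.
Net over both steps: W = 47800 J, Q = 25800 J, ΔU = -21900 J.

47800 J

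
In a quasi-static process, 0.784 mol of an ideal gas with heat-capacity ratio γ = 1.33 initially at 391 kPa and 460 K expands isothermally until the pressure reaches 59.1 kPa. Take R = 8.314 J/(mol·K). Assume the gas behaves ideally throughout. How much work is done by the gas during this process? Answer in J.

5670 J

V₁ = nRT₁/P₁ = 0.784×8.314×460/391 = 7.67 L.
Isothermal: T stays 460 K; PV = const ⇒ V₂ = 50.7 L, P₂ = 59.1 kPa.
W = nRT ln(V₂/V₁) = 0.784×8.314×460×ln(6.62) = 5670 J.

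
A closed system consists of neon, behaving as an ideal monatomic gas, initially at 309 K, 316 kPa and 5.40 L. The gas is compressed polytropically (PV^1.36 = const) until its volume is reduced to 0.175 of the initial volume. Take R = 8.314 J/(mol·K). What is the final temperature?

579 K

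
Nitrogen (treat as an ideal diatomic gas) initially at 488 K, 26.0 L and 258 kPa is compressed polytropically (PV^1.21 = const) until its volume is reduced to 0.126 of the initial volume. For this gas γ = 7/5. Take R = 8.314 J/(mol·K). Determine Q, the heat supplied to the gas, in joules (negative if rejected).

-8270 J

n = P₁V₁/(RT₁) = 258×26.0/(8.314×488) = 1.65 mol.
Polytropic n=1.21: T₂ = T₁(V₁/V₂)^(n−1) = 488×(7.94)^0.21 = 754 K; P₂ = P₁(V₁/V₂)^n = 3160 kPa.
W = (P₁V₁−P₂V₂)/(n−1) = (258×26.0−3160×3.28)/0.21 = -17400 J.
ΔU = nCvΔT = 1.65×20.8×(754−488) = 9140 J.
Q = ΔU + W = -8270 J.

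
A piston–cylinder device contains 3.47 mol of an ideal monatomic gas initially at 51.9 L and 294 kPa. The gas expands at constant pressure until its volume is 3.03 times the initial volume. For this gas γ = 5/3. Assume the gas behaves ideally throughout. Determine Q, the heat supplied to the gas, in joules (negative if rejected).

T₁ = P₁V₁/(nR) = 294×51.9/(3.47×8.314) = 529 K.
Isobaric: P stays 294 kPa; V/T = const ⇒ T₂ = 1600 K, V₂ = 157 L.
W = PΔV = 294×(157−51.9) kPa·L = 31000 J.
ΔU = nCvΔT = 3.47×12.5×(1600−529) = 46500 J.
Q = ΔU + W = nCpΔT = 77400 J.

77400 J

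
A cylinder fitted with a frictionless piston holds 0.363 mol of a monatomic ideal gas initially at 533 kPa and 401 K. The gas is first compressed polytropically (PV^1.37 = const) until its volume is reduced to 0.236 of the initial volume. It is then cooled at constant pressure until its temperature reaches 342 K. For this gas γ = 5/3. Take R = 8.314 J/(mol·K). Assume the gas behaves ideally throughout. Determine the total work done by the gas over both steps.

V₁ = nRT₁/P₁ = 0.363×8.314×401/533 = 2.27 L.
Step 1 — Polytropic n=1.37: T₂ = T₁(V₁/V₂)^(n−1) = 401×(4.24)^0.37 = 684 K; P₂ = P₁(V₁/V₂)^n = 3850 kPa.
W = (P₁V₁−P₂V₂)/(n−1) = (533×2.27−3850×0.536)/0.37 = -2310 J.
ΔU = nCvΔT = 0.363×12.5×(684−401) = 1280 J.
Q = ΔU + W = -1030 J.
State after step 1: P = 3850 kPa, V = 0.536 L, T = 684 K.
Step 2 — Isobaric: P stays 3850 kPa; V/T = const ⇒ T₂ = 342 K, V₂ = 0.268 L.
W = PΔV = 3850×(0.268−0.536) kPa·L = -1030 J.
ΔU = nCvΔT = 0.363×12.5×(342−684) = -1550 J.
Q = ΔU + W = nCpΔT = -2580 J.
Net over both steps: W = -3340 J, Q = -3610 J, ΔU = -267 J.

-3340 J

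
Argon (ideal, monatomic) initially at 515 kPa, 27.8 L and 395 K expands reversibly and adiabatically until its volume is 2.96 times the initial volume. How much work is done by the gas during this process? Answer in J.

11100 J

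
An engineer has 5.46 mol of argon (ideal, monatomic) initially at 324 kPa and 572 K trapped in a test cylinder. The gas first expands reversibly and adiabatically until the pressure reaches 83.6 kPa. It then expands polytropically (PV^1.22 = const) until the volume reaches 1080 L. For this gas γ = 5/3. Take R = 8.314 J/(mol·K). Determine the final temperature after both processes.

224 K

V₁ = nRT₁/P₁ = 5.46×8.314×572/324 = 80.1 L.
Step 1 — Adiabatic: T₂/T₁ = (P₂/P₁)^((γ−1)/γ) ⇒ T₂ = 572×(0.258)^0.400 = 333 K; V₂ = 181 L.
ΔU = nCvΔT = 5.46×12.5×(333−572) = -16300 J.
Q = 0 for an adiabatic process, so W = −ΔU = 16300 J.
State after step 1: P = 83.6 kPa, V = 181 L, T = 333 K.
Step 2 — Polytropic n=1.22: T₂ = T₁(V₁/V₂)^(n−1) = 333×(0.167)^0.22 = 224 K; P₂ = P₁(V₁/V₂)^n = 9.44 kPa.
W = (P₁V₁−P₂V₂)/(n−1) = (83.6×181−9.44×1080)/0.22 = 22300 J.
ΔU = nCvΔT = 5.46×12.5×(224−333) = -7370 J.
Q = ΔU + W = 15000 J.
Net over both steps: W = 38600 J, Q = 15000 J, ΔU = -23700 J.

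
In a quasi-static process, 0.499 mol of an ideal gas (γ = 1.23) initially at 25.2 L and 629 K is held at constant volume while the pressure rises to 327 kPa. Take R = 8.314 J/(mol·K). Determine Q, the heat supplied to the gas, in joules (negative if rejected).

P₁ = nRT₁/V₁ = 0.499×8.314×629/25.2 = 104 kPa.
Isochoric: V stays 25.2 L; P/T = const ⇒ T₂ = 1990 K, P₂ = 327 kPa.
W = 0 (no volume change).
ΔU = nCvΔT = 0.499×36.1×(1990−629) = 24500 J.
Q = ΔU = 24500 J.

24500 J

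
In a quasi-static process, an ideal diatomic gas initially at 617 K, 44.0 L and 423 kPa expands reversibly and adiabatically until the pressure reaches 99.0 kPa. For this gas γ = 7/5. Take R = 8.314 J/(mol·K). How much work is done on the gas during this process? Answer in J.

n = P₁V₁/(RT₁) = 423×44.0/(8.314×617) = 3.63 mol.
Adiabatic: T₂/T₁ = (P₂/P₁)^((γ−1)/γ) ⇒ T₂ = 617×(0.234)^0.286 = 407 K; V₂ = 124 L.
ΔU = nCvΔT = 3.63×20.8×(407−617) = -15800 J.
Q = 0 for an adiabatic process, so W = −ΔU = 15800 J.
Work done on the gas = −W_by = -15800 J.

-15800 J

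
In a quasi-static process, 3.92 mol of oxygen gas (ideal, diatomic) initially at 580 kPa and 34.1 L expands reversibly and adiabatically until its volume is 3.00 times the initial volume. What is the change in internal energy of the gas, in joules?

-17600 J

T₁ = P₁V₁/(nR) = 580×34.1/(3.92×8.314) = 607 K.
Adiabatic: TV^(γ−1) = const ⇒ T₂ = 607×(0.333)^0.400 = 391 K; PV^γ = const ⇒ P₂ = 125 kPa.
For an ideal gas ΔU = nCvΔT with Cv = (5/2)R = 20.8 J/(mol·K).
ΔU = 3.92×20.8×(391−607) = -17600 J.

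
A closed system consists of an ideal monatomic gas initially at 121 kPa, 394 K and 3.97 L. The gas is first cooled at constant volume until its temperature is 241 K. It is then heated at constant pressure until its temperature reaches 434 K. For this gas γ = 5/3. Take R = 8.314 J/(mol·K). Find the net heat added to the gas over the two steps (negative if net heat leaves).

n = P₁V₁/(RT₁) = 121×3.97/(8.314×394) = 0.147 mol.
Step 1 — Isochoric: V stays 3.97 L; P/T = const ⇒ T₂ = 241 K, P₂ = 74.0 kPa.
W = 0 (no volume change).
ΔU = nCvΔT = 0.147×12.5×(241−394) = -280 J.
Q = ΔU = -280 J.
State after step 1: P = 74.0 kPa, V = 3.97 L, T = 241 K.
Step 2 — Isobaric: P stays 74.0 kPa; V/T = const ⇒ T₂ = 434 K, V₂ = 7.15 L.
W = PΔV = 74.0×(7.15−3.97) kPa·L = 235 J.
ΔU = nCvΔT = 0.147×12.5×(434−241) = 353 J.
Q = ΔU + W = nCpΔT = 588 J.
Net over both steps: W = 235 J, Q = 308 J, ΔU = 73.2 J.

308 J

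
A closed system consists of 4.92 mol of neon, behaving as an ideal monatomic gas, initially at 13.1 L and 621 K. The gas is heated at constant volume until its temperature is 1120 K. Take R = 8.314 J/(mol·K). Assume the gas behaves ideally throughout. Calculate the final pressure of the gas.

P₁ = nRT₁/V₁ = 4.92×8.314×621/13.1 = 1940 kPa.
Isochoric: V stays 13.1 L; P/T = const ⇒ T₂ = 1120 K, P₂ = 3500 kPa.

3500 kPa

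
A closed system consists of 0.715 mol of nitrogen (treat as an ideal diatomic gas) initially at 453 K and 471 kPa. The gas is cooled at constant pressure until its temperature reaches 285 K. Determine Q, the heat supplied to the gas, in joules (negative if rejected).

V₁ = nRT₁/P₁ = 0.715×8.314×453/471 = 5.72 L.
Isobaric: P stays 471 kPa; V/T = const ⇒ T₂ = 285 K, V₂ = 3.60 L.
W = PΔV = 471×(3.60−5.72) kPa·L = -999 J.
ΔU = nCvΔT = 0.715×20.8×(285−453) = -2500 J.
Q = ΔU + W = nCpΔT = -3500 J.

-3500 J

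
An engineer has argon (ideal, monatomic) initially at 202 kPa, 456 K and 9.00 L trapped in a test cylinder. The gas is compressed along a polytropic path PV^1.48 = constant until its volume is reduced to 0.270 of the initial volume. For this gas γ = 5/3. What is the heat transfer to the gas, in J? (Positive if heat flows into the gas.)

-928 J

n = P₁V₁/(RT₁) = 202×9.00/(8.314×456) = 0.480 mol.
Polytropic n=1.48: T₂ = T₁(V₁/V₂)^(n−1) = 456×(3.70)^0.48 = 855 K; P₂ = P₁(V₁/V₂)^n = 1400 kPa.
W = (P₁V₁−P₂V₂)/(n−1) = (202×9.00−1400×2.43)/0.48 = -3310 J.
ΔU = nCvΔT = 0.480×12.5×(855−456) = 2390 J.
Q = ΔU + W = -928 J.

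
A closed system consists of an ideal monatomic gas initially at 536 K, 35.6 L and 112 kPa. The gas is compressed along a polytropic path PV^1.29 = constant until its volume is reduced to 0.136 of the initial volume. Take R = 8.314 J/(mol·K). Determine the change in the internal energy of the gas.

n = P₁V₁/(RT₁) = 112×35.6/(8.314×536) = 0.895 mol.
Polytropic n=1.29: T₂ = T₁(V₁/V₂)^(n−1) = 536×(7.35)^0.29 = 956 K; P₂ = P₁(V₁/V₂)^n = 1470 kPa.
For an ideal gas ΔU = nCvΔT with Cv = (3/2)R = 12.5 J/(mol·K).
ΔU = 0.895×12.5×(956−536) = 4690 J.

4690 J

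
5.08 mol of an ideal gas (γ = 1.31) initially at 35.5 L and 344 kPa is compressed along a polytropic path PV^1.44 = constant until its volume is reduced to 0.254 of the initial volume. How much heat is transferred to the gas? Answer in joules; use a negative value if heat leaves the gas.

T₁ = P₁V₁/(nR) = 344×35.5/(5.08×8.314) = 289 K.
Polytropic n=1.44: T₂ = T₁(V₁/V₂)^(n−1) = 289×(3.94)^0.44 = 528 K; P₂ = P₁(V₁/V₂)^n = 2480 kPa.
W = (P₁V₁−P₂V₂)/(n−1) = (344×35.5−2480×9.02)/0.44 = -23000 J.
ΔU = nCvΔT = 5.08×26.8×(528−289) = 32600 J.
Q = ΔU + W = 9630 J.

9630 J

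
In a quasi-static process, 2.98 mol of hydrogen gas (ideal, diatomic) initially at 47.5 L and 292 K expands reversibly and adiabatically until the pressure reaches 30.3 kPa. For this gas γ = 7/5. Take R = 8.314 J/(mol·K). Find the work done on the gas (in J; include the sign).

-6680 J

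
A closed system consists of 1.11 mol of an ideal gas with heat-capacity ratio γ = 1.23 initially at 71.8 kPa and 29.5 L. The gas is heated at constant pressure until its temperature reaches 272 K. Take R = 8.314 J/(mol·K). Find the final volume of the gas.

T₁ = P₁V₁/(nR) = 71.8×29.5/(1.11×8.314) = 230 K.
Isobaric: P stays 71.8 kPa; V/T = const ⇒ T₂ = 272 K, V₂ = 35.0 L.

35.0 L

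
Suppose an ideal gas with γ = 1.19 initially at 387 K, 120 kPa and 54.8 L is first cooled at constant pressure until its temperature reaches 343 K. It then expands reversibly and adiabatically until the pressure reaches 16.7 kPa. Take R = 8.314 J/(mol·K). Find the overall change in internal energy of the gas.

-12200 J

n = P₁V₁/(RT₁) = 120×54.8/(8.314×387) = 2.04 mol.
Step 1 — Isobaric: P stays 120 kPa; V/T = const ⇒ T₂ = 343 K, V₂ = 48.6 L.
W = PΔV = 120×(48.6−54.8) kPa·L = -748 J.
ΔU = nCvΔT = 2.04×43.8×(343−387) = -3940 J.
Q = ΔU + W = nCpΔT = -4680 J.
State after step 1: P = 120 kPa, V = 48.6 L, T = 343 K.
Step 2 — Adiabatic: T₂/T₁ = (P₂/P₁)^((γ−1)/γ) ⇒ T₂ = 343×(0.139)^0.160 = 250 K; V₂ = 255 L.
ΔU = nCvΔT = 2.04×43.8×(250−343) = -8290 J.
Q = 0 for an adiabatic process, so W = −ΔU = 8290 J.
Net over both steps: W = 7540 J, Q = -4680 J, ΔU = -12200 J.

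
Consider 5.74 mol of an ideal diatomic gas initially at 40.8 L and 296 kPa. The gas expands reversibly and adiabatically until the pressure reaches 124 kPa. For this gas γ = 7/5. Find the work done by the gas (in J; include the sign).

6650 J

T₁ = P₁V₁/(nR) = 296×40.8/(5.74×8.314) = 253 K.
Adiabatic: T₂/T₁ = (P₂/P₁)^((γ−1)/γ) ⇒ T₂ = 253×(0.419)^0.286 = 197 K; V₂ = 76.0 L.
ΔU = nCvΔT = 5.74×20.8×(197−253) = -6650 J.
Q = 0 for an adiabatic process, so W = −ΔU = 6650 J.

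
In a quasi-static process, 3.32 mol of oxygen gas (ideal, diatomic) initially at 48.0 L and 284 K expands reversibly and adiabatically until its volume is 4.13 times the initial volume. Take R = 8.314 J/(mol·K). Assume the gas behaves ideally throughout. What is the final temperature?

P₁ = nRT₁/V₁ = 3.32×8.314×284/48.0 = 163 kPa.
Adiabatic: TV^(γ−1) = const ⇒ T₂ = 284×(0.242)^0.400 = 161 K; PV^γ = const ⇒ P₂ = 22.4 kPa.

161 K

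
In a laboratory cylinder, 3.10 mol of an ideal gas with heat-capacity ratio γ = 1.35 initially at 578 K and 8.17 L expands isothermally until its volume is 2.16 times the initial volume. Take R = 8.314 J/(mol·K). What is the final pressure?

844 kPa

P₁ = nRT₁/V₁ = 3.10×8.314×578/8.17 = 1820 kPa.
Isothermal: T stays 578 K; PV = const ⇒ V₂ = 17.6 L, P₂ = 844 kPa.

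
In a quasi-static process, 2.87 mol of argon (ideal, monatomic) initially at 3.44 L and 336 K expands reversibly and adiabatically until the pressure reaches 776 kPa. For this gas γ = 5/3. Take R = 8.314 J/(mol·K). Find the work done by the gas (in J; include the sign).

P₁ = nRT₁/V₁ = 2.87×8.314×336/3.44 = 2330 kPa.
Adiabatic: T₂/T₁ = (P₂/P₁)^((γ−1)/γ) ⇒ T₂ = 336×(0.333)^0.400 = 216 K; V₂ = 6.65 L.
ΔU = nCvΔT = 2.87×12.5×(216−336) = -4280 J.
Q = 0 for an adiabatic process, so W = −ΔU = 4280 J.

4280 J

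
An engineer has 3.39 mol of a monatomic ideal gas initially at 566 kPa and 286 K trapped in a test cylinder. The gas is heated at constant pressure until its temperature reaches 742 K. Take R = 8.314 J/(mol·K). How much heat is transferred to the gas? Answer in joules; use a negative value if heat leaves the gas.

V₁ = nRT₁/P₁ = 3.39×8.314×286/566 = 14.2 L.
Isobaric: P stays 566 kPa; V/T = const ⇒ T₂ = 742 K, V₂ = 36.9 L.
W = PΔV = 566×(36.9−14.2) kPa·L = 12900 J.
ΔU = nCvΔT = 3.39×12.5×(742−286) = 19300 J.
Q = ΔU + W = nCpΔT = 32100 J.

32100 J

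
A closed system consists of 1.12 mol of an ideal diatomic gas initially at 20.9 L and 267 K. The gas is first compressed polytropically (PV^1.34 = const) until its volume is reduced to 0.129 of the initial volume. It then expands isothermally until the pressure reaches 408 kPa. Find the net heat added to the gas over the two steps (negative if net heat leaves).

6440 J

P₁ = nRT₁/V₁ = 1.12×8.314×267/20.9 = 119 kPa.
Step 1 — Polytropic n=1.34: T₂ = T₁(V₁/V₂)^(n−1) = 267×(7.75)^0.34 = 536 K; P₂ = P₁(V₁/V₂)^n = 1850 kPa.
W = (P₁V₁−P₂V₂)/(n−1) = (119×20.9−1850×2.70)/0.34 = -7360 J.
ΔU = nCvΔT = 1.12×20.8×(536−267) = 6250 J.
Q = ΔU + W = -1100 J.
State after step 1: P = 1850 kPa, V = 2.70 L, T = 536 K.
Step 2 — Isothermal: T stays 536 K; PV = const ⇒ V₂ = 12.2 L, P₂ = 408 kPa.
ΔU = 0 (ideal gas, T constant).
W = nRT ln(V₂/V₁) = 1.12×8.314×536×ln(4.53) = 7540 J.
Q = ΔU + W = 7540 J.
Net over both steps: W = 182 J, Q = 6440 J, ΔU = 6250 J.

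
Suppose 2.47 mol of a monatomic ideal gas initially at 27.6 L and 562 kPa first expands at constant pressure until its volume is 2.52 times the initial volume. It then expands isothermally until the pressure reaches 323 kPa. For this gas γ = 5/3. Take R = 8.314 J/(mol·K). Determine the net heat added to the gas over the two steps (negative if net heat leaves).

80600 J

T₁ = P₁V₁/(nR) = 562×27.6/(2.47×8.314) = 755 K.
Step 1 — Isobaric: P stays 562 kPa; V/T = const ⇒ T₂ = 1900 K, V₂ = 69.6 L.
W = PΔV = 562×(69.6−27.6) kPa·L = 23600 J.
ΔU = nCvΔT = 2.47×12.5×(1900−755) = 35400 J.
Q = ΔU + W = nCpΔT = 58900 J.
State after step 1: P = 562 kPa, V = 69.6 L, T = 1900 K.
Step 2 — Isothermal: T stays 1900 K; PV = const ⇒ V₂ = 121 L, P₂ = 323 kPa.
ΔU = 0 (ideal gas, T constant).
W = nRT ln(V₂/V₁) = 2.47×8.314×1900×ln(1.74) = 21600 J.
Q = ΔU + W = 21600 J.
Net over both steps: W = 45200 J, Q = 80600 J, ΔU = 35400 J.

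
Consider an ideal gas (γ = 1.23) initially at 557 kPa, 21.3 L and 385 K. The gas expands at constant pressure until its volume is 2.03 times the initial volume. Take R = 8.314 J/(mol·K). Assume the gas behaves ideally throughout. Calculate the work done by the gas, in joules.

n = P₁V₁/(RT₁) = 557×21.3/(8.314×385) = 3.71 mol.
Isobaric: P stays 557 kPa; V/T = const ⇒ T₂ = 782 K, V₂ = 43.2 L.
W = PΔV = 557×(43.2−21.3) kPa·L = 12200 J.

12200 J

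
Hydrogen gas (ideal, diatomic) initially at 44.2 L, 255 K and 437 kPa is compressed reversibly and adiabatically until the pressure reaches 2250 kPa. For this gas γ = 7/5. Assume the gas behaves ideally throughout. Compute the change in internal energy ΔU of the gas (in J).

n = P₁V₁/(RT₁) = 437×44.2/(8.314×255) = 9.11 mol.
Adiabatic: T₂/T₁ = (P₂/P₁)^((γ−1)/γ) ⇒ T₂ = 255×(5.15)^0.286 = 407 K; V₂ = 13.7 L.
For an ideal gas ΔU = nCvΔT with Cv = (5/2)R = 20.8 J/(mol·K).
ΔU = 9.11×20.8×(407−255) = 28800 J.

28800 J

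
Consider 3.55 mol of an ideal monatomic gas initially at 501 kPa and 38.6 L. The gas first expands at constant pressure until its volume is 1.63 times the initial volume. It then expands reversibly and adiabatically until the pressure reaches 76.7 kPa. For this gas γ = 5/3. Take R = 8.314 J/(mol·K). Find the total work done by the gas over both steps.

T₁ = P₁V₁/(nR) = 501×38.6/(3.55×8.314) = 655 K.
Step 1 — Isobaric: P stays 501 kPa; V/T = const ⇒ T₂ = 1070 K, V₂ = 62.9 L.
W = PΔV = 501×(62.9−38.6) kPa·L = 12200 J.
ΔU = nCvΔT = 3.55×12.5×(1070−655) = 18300 J.
Q = ΔU + W = nCpΔT = 30500 J.
State after step 1: P = 501 kPa, V = 62.9 L, T = 1070 K.
Step 2 — Adiabatic: T₂/T₁ = (P₂/P₁)^((γ−1)/γ) ⇒ T₂ = 1070×(0.153)^0.400 = 504 K; V₂ = 194 L.
ΔU = nCvΔT = 3.55×12.5×(504−1070) = -25000 J.
Q = 0 for an adiabatic process, so W = −ΔU = 25000 J.
Net over both steps: W = 37100 J, Q = 30500 J, ΔU = -6690 J.

37100 J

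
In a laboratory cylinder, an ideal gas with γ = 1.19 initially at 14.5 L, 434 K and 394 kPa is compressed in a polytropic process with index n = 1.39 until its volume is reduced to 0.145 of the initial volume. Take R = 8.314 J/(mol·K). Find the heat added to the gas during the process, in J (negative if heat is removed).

n = P₁V₁/(RT₁) = 394×14.5/(8.314×434) = 1.58 mol.
Polytropic n=1.39: T₂ = T₁(V₁/V₂)^(n−1) = 434×(6.90)^0.39 = 922 K; P₂ = P₁(V₁/V₂)^n = 5770 kPa.
W = (P₁V₁−P₂V₂)/(n−1) = (394×14.5−5770×2.10)/0.39 = -16500 J.
ΔU = nCvΔT = 1.58×43.8×(922−434) = 33800 J.
Q = ΔU + W = 17300 J.

17300 J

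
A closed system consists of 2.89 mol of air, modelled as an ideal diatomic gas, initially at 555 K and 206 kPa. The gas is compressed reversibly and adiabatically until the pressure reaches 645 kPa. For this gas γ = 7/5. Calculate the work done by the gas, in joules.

-12900 J

V₁ = nRT₁/P₁ = 2.89×8.314×555/206 = 64.7 L.
Adiabatic: T₂/T₁ = (P₂/P₁)^((γ−1)/γ) ⇒ T₂ = 555×(3.13)^0.286 = 769 K; V₂ = 28.6 L.
ΔU = nCvΔT = 2.89×20.8×(769−555) = 12900 J.
Q = 0 for an adiabatic process, so W = −ΔU = -12900 J.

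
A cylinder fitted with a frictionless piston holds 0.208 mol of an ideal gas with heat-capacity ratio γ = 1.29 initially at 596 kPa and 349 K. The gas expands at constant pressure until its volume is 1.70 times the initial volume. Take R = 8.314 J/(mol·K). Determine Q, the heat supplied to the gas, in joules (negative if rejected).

V₁ = nRT₁/P₁ = 0.208×8.314×349/596 = 1.01 L.
Isobaric: P stays 596 kPa; V/T = const ⇒ T₂ = 593 K, V₂ = 1.72 L.
W = PΔV = 596×(1.72−1.01) kPa·L = 422 J.
ΔU = nCvΔT = 0.208×28.7×(593−349) = 1460 J.
Q = ΔU + W = nCpΔT = 1880 J.

1880 J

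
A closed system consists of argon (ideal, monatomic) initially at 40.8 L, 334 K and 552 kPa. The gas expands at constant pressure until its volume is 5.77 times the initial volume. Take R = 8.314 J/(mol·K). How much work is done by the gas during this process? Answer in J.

107000 J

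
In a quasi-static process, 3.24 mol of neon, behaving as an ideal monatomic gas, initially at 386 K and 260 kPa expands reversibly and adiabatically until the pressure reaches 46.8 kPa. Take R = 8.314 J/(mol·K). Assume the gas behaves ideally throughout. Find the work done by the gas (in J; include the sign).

V₁ = nRT₁/P₁ = 3.24×8.314×386/260 = 40.0 L.
Adiabatic: T₂/T₁ = (P₂/P₁)^((γ−1)/γ) ⇒ T₂ = 386×(0.180)^0.400 = 194 K; V₂ = 112 L.
ΔU = nCvΔT = 3.24×12.5×(194−386) = -7740 J.
Q = 0 for an adiabatic process, so W = −ΔU = 7740 J.

7740 J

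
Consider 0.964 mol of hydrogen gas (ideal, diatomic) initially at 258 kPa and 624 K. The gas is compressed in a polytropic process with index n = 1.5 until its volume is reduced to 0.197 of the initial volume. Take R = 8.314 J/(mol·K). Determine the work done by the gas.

V₁ = nRT₁/P₁ = 0.964×8.314×624/258 = 19.4 L.
Polytropic n=1.5: T₂ = T₁(V₁/V₂)^(n−1) = 624×(5.08)^0.50 = 1410 K; P₂ = P₁(V₁/V₂)^n = 2950 kPa.
W = (P₁V₁−P₂V₂)/(n−1) = (258×19.4−2950×3.82)/0.50 = -12500 J.

-12500 J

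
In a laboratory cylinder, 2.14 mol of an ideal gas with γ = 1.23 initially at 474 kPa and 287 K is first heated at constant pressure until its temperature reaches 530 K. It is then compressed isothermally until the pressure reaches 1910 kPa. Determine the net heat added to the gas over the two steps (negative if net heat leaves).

V₁ = nRT₁/P₁ = 2.14×8.314×287/474 = 10.8 L.
Step 1 — Isobaric: P stays 474 kPa; V/T = const ⇒ T₂ = 530 K, V₂ = 19.9 L.
W = PΔV = 474×(19.9−10.8) kPa·L = 4320 J.
ΔU = nCvΔT = 2.14×36.1×(530−287) = 18800 J.
Q = ΔU + W = nCpΔT = 23100 J.
State after step 1: P = 474 kPa, V = 19.9 L, T = 530 K.
Step 2 — Isothermal: T stays 530 K; PV = const ⇒ V₂ = 4.94 L, P₂ = 1910 kPa.
ΔU = 0 (ideal gas, T constant).
W = nRT ln(V₂/V₁) = 2.14×8.314×530×ln(0.248) = -13100 J.
Q = ΔU + W = -13100 J.
Net over both steps: W = -8820 J, Q = 9980 J, ΔU = 18800 J.

9980 J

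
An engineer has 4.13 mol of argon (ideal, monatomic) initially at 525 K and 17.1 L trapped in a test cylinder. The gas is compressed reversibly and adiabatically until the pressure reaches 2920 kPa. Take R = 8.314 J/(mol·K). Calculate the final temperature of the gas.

789 K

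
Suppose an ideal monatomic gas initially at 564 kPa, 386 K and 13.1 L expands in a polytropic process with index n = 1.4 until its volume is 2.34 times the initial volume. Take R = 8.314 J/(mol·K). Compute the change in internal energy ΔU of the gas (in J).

n = P₁V₁/(RT₁) = 564×13.1/(8.314×386) = 2.30 mol.
Polytropic n=1.4: T₂ = T₁(V₁/V₂)^(n−1) = 386×(0.427)^0.40 = 275 K; P₂ = P₁(V₁/V₂)^n = 172 kPa.
For an ideal gas ΔU = nCvΔT with Cv = (3/2)R = 12.5 J/(mol·K).
ΔU = 2.30×12.5×(275−386) = -3190 J.

-3190 J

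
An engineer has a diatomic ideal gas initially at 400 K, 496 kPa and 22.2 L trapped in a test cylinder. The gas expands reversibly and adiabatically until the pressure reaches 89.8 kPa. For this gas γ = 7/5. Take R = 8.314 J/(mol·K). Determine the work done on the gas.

n = P₁V₁/(RT₁) = 496×22.2/(8.314×400) = 3.31 mol.
Adiabatic: T₂/T₁ = (P₂/P₁)^((γ−1)/γ) ⇒ T₂ = 400×(0.181)^0.286 = 245 K; V₂ = 75.2 L.
ΔU = nCvΔT = 3.31×20.8×(245−400) = -10600 J.
Q = 0 for an adiabatic process, so W = −ΔU = 10600 J.
Work done on the gas = −W_by = -10600 J.

-10600 J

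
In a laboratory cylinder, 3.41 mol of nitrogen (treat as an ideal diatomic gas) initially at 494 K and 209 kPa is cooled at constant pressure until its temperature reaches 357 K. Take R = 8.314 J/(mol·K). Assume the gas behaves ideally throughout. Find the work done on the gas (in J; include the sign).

V₁ = nRT₁/P₁ = 3.41×8.314×494/209 = 67.0 L.
Isobaric: P stays 209 kPa; V/T = const ⇒ T₂ = 357 K, V₂ = 48.4 L.
W = PΔV = 209×(48.4−67.0) kPa·L = -3880 J.
Work done on the gas = −W_by = 3880 J.

3880 J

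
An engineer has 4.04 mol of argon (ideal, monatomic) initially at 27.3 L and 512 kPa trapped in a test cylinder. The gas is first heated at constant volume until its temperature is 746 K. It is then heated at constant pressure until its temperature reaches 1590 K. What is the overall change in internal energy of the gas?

59100 J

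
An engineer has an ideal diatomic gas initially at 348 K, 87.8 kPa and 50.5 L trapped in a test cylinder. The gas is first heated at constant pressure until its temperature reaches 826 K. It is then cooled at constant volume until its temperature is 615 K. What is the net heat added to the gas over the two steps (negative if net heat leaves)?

n = P₁V₁/(RT₁) = 87.8×50.5/(8.314×348) = 1.53 mol.
Step 1 — Isobaric: P stays 87.8 kPa; V/T = const ⇒ T₂ = 826 K, V₂ = 120 L.
W = PΔV = 87.8×(120−50.5) kPa·L = 6090 J.
ΔU = nCvΔT = 1.53×20.8×(826−348) = 15200 J.
Q = ΔU + W = nCpΔT = 21300 J.
State after step 1: P = 87.8 kPa, V = 120 L, T = 826 K.
Step 2 — Isochoric: V stays 120 L; P/T = const ⇒ T₂ = 615 K, P₂ = 65.4 kPa.
W = 0 (no volume change).
ΔU = nCvΔT = 1.53×20.8×(615−826) = -6720 J.
Q = ΔU = -6720 J.
Net over both steps: W = 6090 J, Q = 14600 J, ΔU = 8500 J.

14600 J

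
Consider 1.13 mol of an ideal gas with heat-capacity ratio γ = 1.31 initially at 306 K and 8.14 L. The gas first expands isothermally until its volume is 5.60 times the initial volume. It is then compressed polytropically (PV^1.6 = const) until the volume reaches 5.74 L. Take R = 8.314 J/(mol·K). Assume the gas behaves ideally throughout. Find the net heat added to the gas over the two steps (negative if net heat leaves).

P₁ = nRT₁/V₁ = 1.13×8.314×306/8.14 = 353 kPa.
Step 1 — Isothermal: T stays 306 K; PV = const ⇒ V₂ = 45.6 L, P₂ = 63.1 kPa.
ΔU = 0 (ideal gas, T constant).
W = nRT ln(V₂/V₁) = 1.13×8.314×306×ln(5.60) = 4950 J.
Q = ΔU + W = 4950 J.
State after step 1: P = 63.1 kPa, V = 45.6 L, T = 306 K.
Step 2 — Polytropic n=1.6: T₂ = T₁(V₁/V₂)^(n−1) = 306×(7.94)^0.60 = 1060 K; P₂ = P₁(V₁/V₂)^n = 1740 kPa.
W = (P₁V₁−P₂V₂)/(n−1) = (63.1×45.6−1740×5.74)/0.60 = -11800 J.
ΔU = nCvΔT = 1.13×26.8×(1060−306) = 22900 J.
Q = ΔU + W = 11100 J.
Net over both steps: W = -6870 J, Q = 16000 J, ΔU = 22900 J.

16000 J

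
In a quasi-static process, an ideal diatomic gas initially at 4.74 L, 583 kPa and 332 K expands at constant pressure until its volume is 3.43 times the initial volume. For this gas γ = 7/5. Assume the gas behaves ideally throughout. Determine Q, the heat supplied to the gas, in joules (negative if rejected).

n = P₁V₁/(RT₁) = 583×4.74/(8.314×332) = 1.00 mol.
Isobaric: P stays 583 kPa; V/T = const ⇒ T₂ = 1140 K, V₂ = 16.3 L.
W = PΔV = 583×(16.3−4.74) kPa·L = 6720 J.
ΔU = nCvΔT = 1.00×20.8×(1140−332) = 16800 J.
Q = ΔU + W = nCpΔT = 23500 J.

23500 J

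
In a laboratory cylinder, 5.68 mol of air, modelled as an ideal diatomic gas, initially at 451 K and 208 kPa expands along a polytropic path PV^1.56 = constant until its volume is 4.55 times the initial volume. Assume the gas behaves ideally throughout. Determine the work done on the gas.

V₁ = nRT₁/P₁ = 5.68×8.314×451/208 = 102 L.
Polytropic n=1.56: T₂ = T₁(V₁/V₂)^(n−1) = 451×(0.220)^0.56 = 193 K; P₂ = P₁(V₁/V₂)^n = 19.6 kPa.
W = (P₁V₁−P₂V₂)/(n−1) = (208×102−19.6×466)/0.56 = 21800 J.
Work done on the gas = −W_by = -21800 J.

-21800 J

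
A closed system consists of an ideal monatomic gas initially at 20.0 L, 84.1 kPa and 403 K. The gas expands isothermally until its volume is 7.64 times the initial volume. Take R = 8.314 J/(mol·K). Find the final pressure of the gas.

Isothermal: T stays 403 K; PV = const ⇒ V₂ = 153 L, P₂ = 11.0 kPa.

11.0 kPa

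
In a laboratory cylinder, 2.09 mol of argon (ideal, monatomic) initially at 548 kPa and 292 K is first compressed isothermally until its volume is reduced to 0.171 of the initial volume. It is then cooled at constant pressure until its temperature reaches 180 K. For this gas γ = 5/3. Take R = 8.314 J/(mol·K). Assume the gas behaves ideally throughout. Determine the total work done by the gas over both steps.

V₁ = nRT₁/P₁ = 2.09×8.314×292/548 = 9.26 L.
Step 1 — Isothermal: T stays 292 K; PV = const ⇒ V₂ = 1.58 L, P₂ = 3200 kPa.
ΔU = 0 (ideal gas, T constant).
W = nRT ln(V₂/V₁) = 2.09×8.314×292×ln(0.171) = -8960 J.
Q = ΔU + W = -8960 J.
State after step 1: P = 3200 kPa, V = 1.58 L, T = 292 K.
Step 2 — Isobaric: P stays 3200 kPa; V/T = const ⇒ T₂ = 180 K, V₂ = 0.976 L.
W = PΔV = 3200×(0.976−1.58) kPa·L = -1950 J.
ΔU = nCvΔT = 2.09×12.5×(180−292) = -2920 J.
Q = ΔU + W = nCpΔT = -4870 J.
Net over both steps: W = -10900 J, Q = -13800 J, ΔU = -2920 J.

-10900 J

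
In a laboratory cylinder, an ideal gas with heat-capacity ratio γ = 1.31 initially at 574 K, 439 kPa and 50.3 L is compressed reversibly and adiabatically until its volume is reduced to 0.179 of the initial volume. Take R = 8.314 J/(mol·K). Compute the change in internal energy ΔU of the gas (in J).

50200 J

n = P₁V₁/(RT₁) = 439×50.3/(8.314×574) = 4.63 mol.
Adiabatic: TV^(γ−1) = const ⇒ T₂ = 574×(5.59)^0.310 = 978 K; PV^γ = const ⇒ P₂ = 4180 kPa.
For an ideal gas ΔU = nCvΔT with Cv = R/(γ−1) = 26.8 J/(mol·K).
ΔU = 4.63×26.8×(978−574) = 50200 J.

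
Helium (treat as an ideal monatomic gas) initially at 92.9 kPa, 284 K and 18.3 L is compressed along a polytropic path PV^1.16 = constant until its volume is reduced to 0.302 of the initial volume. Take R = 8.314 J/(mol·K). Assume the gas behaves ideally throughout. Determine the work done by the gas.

-2240 J

n = P₁V₁/(RT₁) = 92.9×18.3/(8.314×284) = 0.720 mol.
Polytropic n=1.16: T₂ = T₁(V₁/V₂)^(n−1) = 284×(3.31)^0.16 = 344 K; P₂ = P₁(V₁/V₂)^n = 373 kPa.
W = (P₁V₁−P₂V₂)/(n−1) = (92.9×18.3−373×5.53)/0.16 = -2240 J.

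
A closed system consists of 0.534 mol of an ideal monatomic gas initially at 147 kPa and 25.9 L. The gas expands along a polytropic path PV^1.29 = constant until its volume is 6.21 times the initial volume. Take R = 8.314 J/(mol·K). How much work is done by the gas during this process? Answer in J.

T₁ = P₁V₁/(nR) = 147×25.9/(0.534×8.314) = 858 K.
Polytropic n=1.29: T₂ = T₁(V₁/V₂)^(n−1) = 858×(0.161)^0.29 = 505 K; P₂ = P₁(V₁/V₂)^n = 13.9 kPa.
W = (P₁V₁−P₂V₂)/(n−1) = (147×25.9−13.9×161)/0.29 = 5400 J.

5400 J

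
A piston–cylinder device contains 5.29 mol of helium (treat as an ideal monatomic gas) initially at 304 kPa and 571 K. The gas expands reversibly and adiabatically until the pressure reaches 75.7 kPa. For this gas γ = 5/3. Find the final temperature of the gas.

V₁ = nRT₁/P₁ = 5.29×8.314×571/304 = 82.6 L.
Adiabatic: T₂/T₁ = (P₂/P₁)^((γ−1)/γ) ⇒ T₂ = 571×(0.249)^0.400 = 327 K; V₂ = 190 L.

327 K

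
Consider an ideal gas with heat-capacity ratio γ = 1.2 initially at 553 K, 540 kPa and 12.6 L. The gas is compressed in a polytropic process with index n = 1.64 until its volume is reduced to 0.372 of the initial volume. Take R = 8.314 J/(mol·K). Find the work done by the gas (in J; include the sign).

n = P₁V₁/(RT₁) = 540×12.6/(8.314×553) = 1.48 mol.
Polytropic n=1.64: T₂ = T₁(V₁/V₂)^(n−1) = 553×(2.69)^0.64 = 1040 K; P₂ = P₁(V₁/V₂)^n = 2730 kPa.
W = (P₁V₁−P₂V₂)/(n−1) = (540×12.6−2730×4.69)/0.64 = -9390 J.

-9390 J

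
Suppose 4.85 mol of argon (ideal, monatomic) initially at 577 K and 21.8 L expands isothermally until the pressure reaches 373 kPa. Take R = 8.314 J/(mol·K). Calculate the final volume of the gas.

62.4 L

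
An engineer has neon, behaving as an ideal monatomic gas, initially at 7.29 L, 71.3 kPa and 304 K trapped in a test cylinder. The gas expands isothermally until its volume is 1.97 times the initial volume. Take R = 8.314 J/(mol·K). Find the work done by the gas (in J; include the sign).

352 J

n = P₁V₁/(RT₁) = 71.3×7.29/(8.314×304) = 0.206 mol.
Isothermal: T stays 304 K; PV = const ⇒ V₂ = 14.4 L, P₂ = 36.2 kPa.
W = nRT ln(V₂/V₁) = 0.206×8.314×304×ln(1.97) = 352 J.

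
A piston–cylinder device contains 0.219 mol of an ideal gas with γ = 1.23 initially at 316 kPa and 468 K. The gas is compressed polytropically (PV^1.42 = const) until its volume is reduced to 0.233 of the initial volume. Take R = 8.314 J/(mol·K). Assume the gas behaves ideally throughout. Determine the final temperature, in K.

V₁ = nRT₁/P₁ = 0.219×8.314×468/316 = 2.70 L.
Polytropic n=1.42: T₂ = T₁(V₁/V₂)^(n−1) = 468×(4.29)^0.42 = 863 K; P₂ = P₁(V₁/V₂)^n = 2500 kPa.

863 K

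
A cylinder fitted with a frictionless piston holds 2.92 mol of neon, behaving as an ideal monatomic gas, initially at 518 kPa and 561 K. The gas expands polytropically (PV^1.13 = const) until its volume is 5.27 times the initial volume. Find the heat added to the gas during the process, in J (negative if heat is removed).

V₁ = nRT₁/P₁ = 2.92×8.314×561/518 = 26.3 L.
Polytropic n=1.13: T₂ = T₁(V₁/V₂)^(n−1) = 561×(0.190)^0.13 = 452 K; P₂ = P₁(V₁/V₂)^n = 79.2 kPa.
W = (P₁V₁−P₂V₂)/(n−1) = (518×26.3−79.2×139)/0.13 = 20400 J.
ΔU = nCvΔT = 2.92×12.5×(452−561) = -3970 J.
Q = ΔU + W = 16400 J.

16400 J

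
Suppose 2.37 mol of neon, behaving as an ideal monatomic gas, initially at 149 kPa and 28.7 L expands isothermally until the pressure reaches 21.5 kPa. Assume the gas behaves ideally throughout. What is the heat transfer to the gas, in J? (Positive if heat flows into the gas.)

8280 J

T₁ = P₁V₁/(nR) = 149×28.7/(2.37×8.314) = 217 K.
Isothermal: T stays 217 K; PV = const ⇒ V₂ = 199 L, P₂ = 21.5 kPa.
ΔU = 0 (ideal gas, T constant).
W = nRT ln(V₂/V₁) = 2.37×8.314×217×ln(6.93) = 8280 J.
Q = ΔU + W = 8280 J.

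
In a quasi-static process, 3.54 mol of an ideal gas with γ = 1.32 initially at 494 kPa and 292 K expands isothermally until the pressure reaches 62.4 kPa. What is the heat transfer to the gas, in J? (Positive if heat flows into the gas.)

17800 J

V₁ = nRT₁/P₁ = 3.54×8.314×292/494 = 17.4 L.
Isothermal: T stays 292 K; PV = const ⇒ V₂ = 138 L, P₂ = 62.4 kPa.
ΔU = 0 (ideal gas, T constant).
W = nRT ln(V₂/V₁) = 3.54×8.314×292×ln(7.92) = 17800 J.
Q = ΔU + W = 17800 J.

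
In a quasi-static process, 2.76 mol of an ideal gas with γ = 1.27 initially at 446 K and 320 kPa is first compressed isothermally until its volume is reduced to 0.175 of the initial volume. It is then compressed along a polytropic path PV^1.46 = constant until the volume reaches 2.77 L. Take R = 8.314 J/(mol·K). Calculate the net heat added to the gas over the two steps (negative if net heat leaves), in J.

V₁ = nRT₁/P₁ = 2.76×8.314×446/320 = 32.0 L.
Step 1 — Isothermal: T stays 446 K; PV = const ⇒ V₂ = 5.60 L, P₂ = 1830 kPa.
ΔU = 0 (ideal gas, T constant).
W = nRT ln(V₂/V₁) = 2.76×8.314×446×ln(0.175) = -17800 J.
Q = ΔU + W = -17800 J.
State after step 1: P = 1830 kPa, V = 5.60 L, T = 446 K.
Step 2 — Polytropic n=1.46: T₂ = T₁(V₁/V₂)^(n−1) = 446×(2.02)^0.46 = 616 K; P₂ = P₁(V₁/V₂)^n = 5110 kPa.
W = (P₁V₁−P₂V₂)/(n−1) = (1830×5.60−5110×2.77)/0.46 = -8500 J.
ΔU = nCvΔT = 2.76×30.8×(616−446) = 14500 J.
Q = ΔU + W = 5980 J.
Net over both steps: W = -26300 J, Q = -11900 J, ΔU = 14500 J.

-11900 J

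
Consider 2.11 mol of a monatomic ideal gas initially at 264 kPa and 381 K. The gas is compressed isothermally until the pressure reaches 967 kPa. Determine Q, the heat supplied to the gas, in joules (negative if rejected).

-8680 J

V₁ = nRT₁/P₁ = 2.11×8.314×381/264 = 25.3 L.
Isothermal: T stays 381 K; PV = const ⇒ V₂ = 6.91 L, P₂ = 967 kPa.
ΔU = 0 (ideal gas, T constant).
W = nRT ln(V₂/V₁) = 2.11×8.314×381×ln(0.273) = -8680 J.
Q = ΔU + W = -8680 J.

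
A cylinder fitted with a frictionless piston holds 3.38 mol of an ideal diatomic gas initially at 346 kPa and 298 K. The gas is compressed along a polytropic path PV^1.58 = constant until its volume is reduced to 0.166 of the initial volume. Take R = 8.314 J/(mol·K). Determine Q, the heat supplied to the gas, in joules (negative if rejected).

V₁ = nRT₁/P₁ = 3.38×8.314×298/346 = 24.2 L.
Polytropic n=1.58: T₂ = T₁(V₁/V₂)^(n−1) = 298×(6.02)^0.58 = 844 K; P₂ = P₁(V₁/V₂)^n = 5910 kPa.
W = (P₁V₁−P₂V₂)/(n−1) = (346×24.2−5910×4.02)/0.58 = -26500 J.
ΔU = nCvΔT = 3.38×20.8×(844−298) = 38400 J.
Q = ΔU + W = 11900 J.

11900 J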